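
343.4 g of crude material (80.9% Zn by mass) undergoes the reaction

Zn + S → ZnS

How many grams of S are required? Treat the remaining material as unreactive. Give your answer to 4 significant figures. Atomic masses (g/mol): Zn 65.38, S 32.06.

136.2 g

Mass of pure Zn = 343.4 g × 0.809 = 277.81 g.
M(Zn) = 65.38 g/mol.
M(S) = 32.06 g/mol.
n(Zn) = 277.81 g / 65.38 g/mol = 4.2492 mol.
From the equation the Zn:S mole ratio is 1:1, so n(S) = 4.2492 × 1/1 = 4.2492 mol.
Mass of S = 4.2492 mol × 32.06 g/mol = 136.23 g.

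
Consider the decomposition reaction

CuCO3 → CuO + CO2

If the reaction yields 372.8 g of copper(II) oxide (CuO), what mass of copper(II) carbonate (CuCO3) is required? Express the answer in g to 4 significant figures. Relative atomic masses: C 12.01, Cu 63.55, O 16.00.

579.0 g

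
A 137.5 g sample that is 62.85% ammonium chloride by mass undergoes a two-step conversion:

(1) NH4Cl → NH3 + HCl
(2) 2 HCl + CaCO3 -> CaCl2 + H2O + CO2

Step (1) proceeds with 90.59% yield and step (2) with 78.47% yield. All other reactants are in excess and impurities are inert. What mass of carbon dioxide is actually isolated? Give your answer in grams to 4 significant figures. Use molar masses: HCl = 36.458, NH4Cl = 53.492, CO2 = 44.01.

25.27 g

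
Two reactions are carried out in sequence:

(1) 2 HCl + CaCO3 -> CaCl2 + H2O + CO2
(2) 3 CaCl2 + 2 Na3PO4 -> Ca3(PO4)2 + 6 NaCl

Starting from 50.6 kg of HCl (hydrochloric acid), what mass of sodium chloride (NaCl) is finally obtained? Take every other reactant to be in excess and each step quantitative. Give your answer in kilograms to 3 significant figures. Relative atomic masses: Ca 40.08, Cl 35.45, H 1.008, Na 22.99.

M(HCl) = 1.008 + 35.45 = 36.458 g/mol.
M(NaCl) = 22.99 + 35.45 = 58.44 g/mol.
50.6 kg = 50600 g.
n(HCl) = 50600 / 36.458 = 1388 mol.
Step 1 gives a 2:1 ratio of HCl to CaCl2, so n(CaCl2) = 693.9 mol.
In step 2 the CaCl2:NaCl ratio is 3:6, so n(NaCl) = 1388 mol.
Mass of NaCl = 1388 × 58.44 = 81110 g = 81.1 kg.

81.1 kg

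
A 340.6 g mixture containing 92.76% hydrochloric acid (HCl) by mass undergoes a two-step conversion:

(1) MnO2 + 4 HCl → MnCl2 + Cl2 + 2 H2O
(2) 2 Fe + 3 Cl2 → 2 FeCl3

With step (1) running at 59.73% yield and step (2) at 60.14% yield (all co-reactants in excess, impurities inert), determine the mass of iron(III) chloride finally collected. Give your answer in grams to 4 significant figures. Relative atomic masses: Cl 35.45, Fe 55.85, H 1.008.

Pure HCl = 340.6 × 0.9276 = 315.94 g.
M(HCl) = 1.008 + 35.45 = 36.458 g/mol.
M(FeCl3) = 55.85 + 3(35.45) = 162.20 g/mol.
n(HCl) = 315.94 / 36.458 = 8.6659 mol.
Step 1 (HCl:Cl2 = 4:1): theoretical n(Cl2) = 2.1665 mol; at 59.73% yield, n(Cl2) = 1.2940 mol.
Step 2 (Cl2:FeCl3 = 3:2): theoretical n(FeCl3) = 0.86269 mol, so theoretical mass = 0.86269 × 162.20 = 139.93 g.
At 60.14% yield, actual mass of FeCl3 = 139.93 × 0.6014 = 84.153 g.

84.15 g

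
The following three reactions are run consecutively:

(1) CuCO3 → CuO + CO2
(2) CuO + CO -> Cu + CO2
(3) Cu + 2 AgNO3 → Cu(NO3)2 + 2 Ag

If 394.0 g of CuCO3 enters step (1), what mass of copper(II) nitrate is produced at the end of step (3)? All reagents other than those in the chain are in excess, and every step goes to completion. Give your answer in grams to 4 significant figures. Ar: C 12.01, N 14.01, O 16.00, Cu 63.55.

M(CuCO3) = 63.55 + 12.01 + 3(16.00) = 123.56 g/mol.
M(Cu(NO3)2) = 63.55 + 2(14.01) + 6(16.00) = 187.57 g/mol.
n(CuCO3) = 394.0 / 123.56 = 3.1887 mol.
Reaction (1): CuCO3→CuO ratio 1:1 ⇒ n(CuO) = 3.1887 mol.
Reaction (2): CuO→Cu ratio 1:1 ⇒ n(Cu) = 3.1887 mol.
Reaction (3): Cu→Cu(NO3)2 ratio 1:1 ⇒ n(Cu(NO3)2) = 3.1887 mol.
Mass of Cu(NO3)2 = 3.1887 × 187.57 = 598.11 g.

598.1 g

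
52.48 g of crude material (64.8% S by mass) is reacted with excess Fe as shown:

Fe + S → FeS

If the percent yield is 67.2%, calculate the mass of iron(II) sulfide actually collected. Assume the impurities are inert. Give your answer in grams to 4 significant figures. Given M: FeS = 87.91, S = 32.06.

Pure S available = 52.48 g × 0.648 = 34.007 g.
n(S) = 34.007 g / 32.06 g/mol = 1.0607 mol.
From the equation the S:FeS mole ratio is 1:1, so n(FeS) = 1.0607 × 1/1 = 1.0607 mol.
Mass of FeS = 1.0607 mol × 87.91 g/mol = 93.249 g.
Actual mass collected = 93.249 g × 0.672 = 62.663 g.

62.66 g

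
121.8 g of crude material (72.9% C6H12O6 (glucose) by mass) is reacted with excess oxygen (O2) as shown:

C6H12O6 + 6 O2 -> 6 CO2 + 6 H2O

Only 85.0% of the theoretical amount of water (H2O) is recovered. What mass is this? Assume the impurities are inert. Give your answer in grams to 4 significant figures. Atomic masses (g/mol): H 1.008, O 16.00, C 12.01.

45.29 g

Pure C6H12O6 available = 121.8 g × 0.729 = 88.792 g.
M(C6H12O6) = 6(12.01) + 12(1.008) + 6(16.00) = 180.156 g/mol.
M(H2O) = 2(1.008) + 16.00 = 18.016 g/mol.
n(C6H12O6) = 88.792 g / 180.156 g/mol = 0.49286 mol.
From the equation the C6H12O6:H2O mole ratio is 1:6, so n(H2O) = 0.49286 × 6/1 = 2.9572 mol.
Mass of H2O = 2.9572 mol × 18.016 g/mol = 53.277 g.
Actual mass collected = 53.277 g × 0.850 = 45.285 g.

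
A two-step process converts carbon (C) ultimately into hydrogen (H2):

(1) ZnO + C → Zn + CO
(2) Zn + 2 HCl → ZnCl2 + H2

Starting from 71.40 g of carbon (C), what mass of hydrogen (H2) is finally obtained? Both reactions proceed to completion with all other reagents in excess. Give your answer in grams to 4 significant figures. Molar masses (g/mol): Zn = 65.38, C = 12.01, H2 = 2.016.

11.99 g

n(C) = 71.400 / 12.01 = 5.9450 mol.
Step 1 gives a 1:1 ratio of C to Zn, so n(Zn) = 5.9450 mol.
In step 2 the Zn:H2 ratio is 1:1, so n(H2) = 5.9450 mol.
Mass of H2 = 5.9450 × 2.016 = 11.985 g.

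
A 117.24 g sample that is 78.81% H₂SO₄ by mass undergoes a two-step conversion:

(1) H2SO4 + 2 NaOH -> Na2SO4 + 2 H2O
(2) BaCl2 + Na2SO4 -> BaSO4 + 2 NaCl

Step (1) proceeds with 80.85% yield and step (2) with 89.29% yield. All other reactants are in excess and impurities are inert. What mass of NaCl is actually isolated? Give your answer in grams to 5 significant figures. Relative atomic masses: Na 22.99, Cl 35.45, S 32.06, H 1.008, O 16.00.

Pure H2SO4 = 117.24 × 0.7881 = 92.3968 g.
M(H2SO4) = 2(1.008) + 32.06 + 4(16.00) = 98.076 g/mol.
M(NaCl) = 22.99 + 35.45 = 58.44 g/mol.
n(H2SO4) = 92.3968 / 98.076 = 0.942094 mol.
Step 1 (H2SO4:Na2SO4 = 1:1): theoretical n(Na2SO4) = 0.942094 mol; at 80.85% yield, n(Na2SO4) = 0.761683 mol.
Step 2 (Na2SO4:NaCl = 1:2): theoretical n(NaCl) = 1.52337 mol, so theoretical mass = 1.52337 × 58.44 = 89.0255 g.
At 89.29% yield, actual mass of NaCl = 89.0255 × 0.8929 = 79.4909 g.

79.491 g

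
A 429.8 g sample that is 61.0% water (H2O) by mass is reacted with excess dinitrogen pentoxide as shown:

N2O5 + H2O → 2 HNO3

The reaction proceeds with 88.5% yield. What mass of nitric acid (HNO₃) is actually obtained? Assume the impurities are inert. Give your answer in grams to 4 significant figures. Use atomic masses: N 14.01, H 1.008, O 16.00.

1623 g

Pure H2O available = 429.8 g × 0.610 = 262.18 g.
M(H2O) = 2(1.008) + 16.00 = 18.016 g/mol.
M(HNO3) = 1.008 + 14.01 + 3(16.00) = 63.018 g/mol.
n(H2O) = 262.18 g / 18.016 g/mol = 14.553 mol.
From the equation the H2O:HNO3 mole ratio is 1:2, so n(HNO3) = 14.553 × 2/1 = 29.105 mol.
Mass of HNO3 = 29.105 mol × 63.018 g/mol = 1834.1 g.
Actual mass collected = 1834.1 g × 0.885 = 1623.2 g.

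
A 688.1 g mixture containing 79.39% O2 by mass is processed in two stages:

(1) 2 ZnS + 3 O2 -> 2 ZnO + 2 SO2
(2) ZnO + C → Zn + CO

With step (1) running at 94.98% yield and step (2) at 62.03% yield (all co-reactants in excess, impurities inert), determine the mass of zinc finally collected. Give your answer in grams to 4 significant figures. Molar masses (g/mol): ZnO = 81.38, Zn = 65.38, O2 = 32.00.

Pure O2 = 688.1 × 0.7939 = 546.28 g.
n(O2) = 546.28 / 32.00 = 17.071 mol.
Step 1 (O2:ZnO = 3:2): theoretical n(ZnO) = 11.381 mol; at 94.98% yield, n(ZnO) = 10.810 mol.
Step 2 (ZnO:Zn = 1:1): theoretical n(Zn) = 10.810 mol, so theoretical mass = 10.810 × 65.38 = 706.73 g.
At 62.03% yield, actual mass of Zn = 706.73 × 0.6203 = 438.38 g.

438.4 g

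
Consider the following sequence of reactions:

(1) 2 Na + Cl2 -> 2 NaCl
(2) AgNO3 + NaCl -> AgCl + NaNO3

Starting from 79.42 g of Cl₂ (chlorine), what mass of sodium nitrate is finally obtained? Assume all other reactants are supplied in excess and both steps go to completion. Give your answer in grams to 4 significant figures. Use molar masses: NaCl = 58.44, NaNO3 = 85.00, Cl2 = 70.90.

190.4 g

n(Cl2) = 79.420 / 70.90 = 1.1202 mol.
Step 1 gives a 1:2 ratio of Cl2 to NaCl, so n(NaCl) = 2.2403 mol.
In step 2 the NaCl:NaNO3 ratio is 1:1, so n(NaNO3) = 2.2403 mol.
Mass of NaNO3 = 2.2403 × 85.00 = 190.43 g.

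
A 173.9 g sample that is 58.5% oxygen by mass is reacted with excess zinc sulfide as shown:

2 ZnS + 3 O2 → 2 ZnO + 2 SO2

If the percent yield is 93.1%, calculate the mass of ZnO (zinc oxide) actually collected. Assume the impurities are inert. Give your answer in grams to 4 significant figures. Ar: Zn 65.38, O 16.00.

Pure O2 available = 173.9 g × 0.585 = 101.73 g.
M(O2) = 2(16.00) = 32.00 g/mol.
M(ZnO) = 65.38 + 16.00 = 81.38 g/mol.
n(O2) = 101.73 g / 32.00 g/mol = 3.1791 mol.
From the equation the O2:ZnO mole ratio is 3:2, so n(ZnO) = 3.1791 × 2/3 = 2.1194 mol.
Mass of ZnO = 2.1194 mol × 81.38 g/mol = 172.48 g.
Actual mass collected = 172.48 g × 0.931 = 160.58 g.

160.6 g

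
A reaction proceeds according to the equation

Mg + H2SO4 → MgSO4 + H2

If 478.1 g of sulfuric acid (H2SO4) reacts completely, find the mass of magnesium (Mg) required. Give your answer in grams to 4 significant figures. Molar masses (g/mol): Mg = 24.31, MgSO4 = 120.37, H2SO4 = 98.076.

118.5 g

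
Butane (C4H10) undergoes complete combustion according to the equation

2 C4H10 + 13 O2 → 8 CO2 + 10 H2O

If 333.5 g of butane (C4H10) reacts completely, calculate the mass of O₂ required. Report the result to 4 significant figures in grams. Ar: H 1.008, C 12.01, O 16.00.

M(C4H10) = 4(12.01) + 10(1.008) = 58.12 g/mol.
M(O2) = 2(16.00) = 32.00 g/mol.
n(C4H10) = 333.50 g / 58.12 g/mol = 5.7381 mol.
From the equation the C4H10:O2 mole ratio is 2:13, so n(O2) = 5.7381 × 13/2 = 37.298 mol.
Mass of O2 = 37.298 mol × 32.00 g/mol = 1193.5 g.

1194 g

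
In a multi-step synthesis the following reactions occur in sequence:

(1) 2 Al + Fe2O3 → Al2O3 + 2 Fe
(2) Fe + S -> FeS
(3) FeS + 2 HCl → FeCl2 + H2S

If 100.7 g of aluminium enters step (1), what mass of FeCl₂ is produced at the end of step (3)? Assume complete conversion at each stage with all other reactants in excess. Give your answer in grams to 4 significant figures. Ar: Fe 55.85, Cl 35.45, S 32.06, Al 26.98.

M(Al) = 26.98 g/mol.
M(FeCl2) = 55.85 + 2(35.45) = 126.75 g/mol.
n(Al) = 100.7 / 26.98 = 3.7324 mol.
Reaction (1): Al→Fe ratio 2:2 ⇒ n(Fe) = 3.7324 mol.
Reaction (2): Fe→FeS ratio 1:1 ⇒ n(FeS) = 3.7324 mol.
Reaction (3): FeS→FeCl2 ratio 1:1 ⇒ n(FeCl2) = 3.7324 mol.
Mass of FeCl2 = 3.7324 × 126.75 = 473.08 g.

473.1 g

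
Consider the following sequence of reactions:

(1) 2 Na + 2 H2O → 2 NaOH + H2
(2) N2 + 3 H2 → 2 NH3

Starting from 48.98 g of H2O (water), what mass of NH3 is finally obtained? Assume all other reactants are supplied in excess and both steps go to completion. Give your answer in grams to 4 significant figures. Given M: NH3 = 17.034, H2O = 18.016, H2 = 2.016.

n(H2O) = 48.980 / 18.016 = 2.7187 mol.
Step 1 gives a 2:1 ratio of H2O to H2, so n(H2) = 1.3593 mol.
In step 2 the H2:NH3 ratio is 3:2, so n(NH3) = 0.90623 mol.
Mass of NH3 = 0.90623 × 17.034 = 15.437 g.

15.44 g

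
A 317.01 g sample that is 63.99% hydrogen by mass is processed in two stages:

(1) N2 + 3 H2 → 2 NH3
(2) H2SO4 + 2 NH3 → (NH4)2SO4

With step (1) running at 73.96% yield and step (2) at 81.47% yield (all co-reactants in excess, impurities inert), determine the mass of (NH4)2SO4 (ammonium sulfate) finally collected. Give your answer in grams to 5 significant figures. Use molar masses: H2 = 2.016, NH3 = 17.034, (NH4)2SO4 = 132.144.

2670.6 g

Pure H2 = 317.01 × 0.6399 = 202.855 g.
n(H2) = 202.855 / 2.016 = 100.622 mol.
Step 1 (H2:NH3 = 3:2): theoretical n(NH3) = 67.0816 mol; at 73.96% yield, n(NH3) = 49.6135 mol.
Step 2 (NH3:(NH4)2SO4 = 2:1): theoretical n((NH4)2SO4) = 24.8068 mol, so theoretical mass = 24.8068 × 132.144 = 3278.07 g.
At 81.47% yield, actual mass of (NH4)2SO4 = 3278.07 × 0.8147 = 2670.64 g.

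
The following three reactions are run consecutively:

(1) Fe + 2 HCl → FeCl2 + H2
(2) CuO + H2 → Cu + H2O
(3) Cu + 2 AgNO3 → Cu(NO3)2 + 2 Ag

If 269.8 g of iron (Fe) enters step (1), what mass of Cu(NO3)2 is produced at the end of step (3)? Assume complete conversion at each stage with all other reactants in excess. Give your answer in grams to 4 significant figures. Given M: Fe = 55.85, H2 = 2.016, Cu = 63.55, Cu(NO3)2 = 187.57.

n(Fe) = 269.8 / 55.85 = 4.8308 mol.
Reaction (1): Fe→H2 ratio 1:1 ⇒ n(H2) = 4.8308 mol.
Reaction (2): H2→Cu ratio 1:1 ⇒ n(Cu) = 4.8308 mol.
Reaction (3): Cu→Cu(NO3)2 ratio 1:1 ⇒ n(Cu(NO3)2) = 4.8308 mol.
Mass of Cu(NO3)2 = 4.8308 × 187.57 = 906.11 g.

906.1 g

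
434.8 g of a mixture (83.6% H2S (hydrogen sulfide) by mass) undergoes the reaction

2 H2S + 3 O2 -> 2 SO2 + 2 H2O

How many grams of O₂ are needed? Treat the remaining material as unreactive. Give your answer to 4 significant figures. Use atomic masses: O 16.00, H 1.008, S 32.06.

512.0 g

Mass of pure H2S = 434.8 g × 0.836 = 363.49 g.
M(H2S) = 2(1.008) + 32.06 = 34.076 g/mol.
M(O2) = 2(16.00) = 32.00 g/mol.
n(H2S) = 363.49 g / 34.076 g/mol = 10.667 mol.
From the equation the H2S:O2 mole ratio is 2:3, so n(O2) = 10.667 × 3/2 = 16.001 mol.
Mass of O2 = 16.001 mol × 32.00 g/mol = 512.02 g.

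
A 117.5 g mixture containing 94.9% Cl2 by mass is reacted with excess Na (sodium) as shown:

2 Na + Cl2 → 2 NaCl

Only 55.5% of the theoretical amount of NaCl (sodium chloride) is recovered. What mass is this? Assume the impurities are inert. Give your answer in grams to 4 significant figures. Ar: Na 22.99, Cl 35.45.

102.0 g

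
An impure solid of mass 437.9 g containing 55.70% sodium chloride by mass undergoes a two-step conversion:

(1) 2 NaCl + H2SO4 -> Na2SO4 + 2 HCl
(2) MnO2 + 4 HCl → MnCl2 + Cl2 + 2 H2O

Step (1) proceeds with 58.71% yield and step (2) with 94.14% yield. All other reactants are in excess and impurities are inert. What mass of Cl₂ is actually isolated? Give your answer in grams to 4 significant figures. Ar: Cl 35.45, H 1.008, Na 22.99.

40.89 g

Pure NaCl = 437.9 × 0.5570 = 243.91 g.
M(NaCl) = 22.99 + 35.45 = 58.44 g/mol.
M(Cl2) = 2(35.45) = 70.90 g/mol.
n(NaCl) = 243.91 / 58.44 = 4.1737 mol.
Step 1 (NaCl:HCl = 2:2): theoretical n(HCl) = 4.1737 mol; at 58.71% yield, n(HCl) = 2.4504 mol.
Step 2 (HCl:Cl2 = 4:1): theoretical n(Cl2) = 0.61259 mol, so theoretical mass = 0.61259 × 70.90 = 43.433 g.
At 94.14% yield, actual mass of Cl2 = 43.433 × 0.9414 = 40.888 g.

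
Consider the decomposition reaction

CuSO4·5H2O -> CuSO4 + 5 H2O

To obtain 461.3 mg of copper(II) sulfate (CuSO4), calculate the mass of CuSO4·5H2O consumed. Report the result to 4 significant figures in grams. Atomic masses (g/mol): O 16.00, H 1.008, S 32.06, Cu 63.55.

M(CuSO4) = 63.55 + 32.06 + 4(16.00) = 159.61 g/mol.
M(CuSO4·5H2O) = 63.55 + 32.06 + 9(16.00) + 10(1.008) = 249.69 g/mol.
Convert: 461.3 mg = 0.46130 g.
n(CuSO4) = 0.46130 g / 159.61 g/mol = 0.0028902 mol.
From the equation the CuSO4:CuSO4·5H2O mole ratio is 1:1, so n(CuSO4·5H2O) = 0.0028902 × 1/1 = 0.0028902 mol.
Mass of CuSO4·5H2O = 0.0028902 mol × 249.69 g/mol = 0.72165 g.

0.7216 g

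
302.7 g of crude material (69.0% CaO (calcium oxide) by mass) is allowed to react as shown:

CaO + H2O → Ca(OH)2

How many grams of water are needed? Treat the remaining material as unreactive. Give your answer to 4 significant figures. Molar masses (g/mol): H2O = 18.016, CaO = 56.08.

67.10 g

Mass of pure CaO = 302.7 g × 0.690 = 208.86 g.
n(CaO) = 208.86 g / 56.08 g/mol = 3.7244 mol.
From the equation the CaO:H2O mole ratio is 1:1, so n(H2O) = 3.7244 × 1/1 = 3.7244 mol.
Mass of H2O = 3.7244 mol × 18.016 g/mol = 67.098 g.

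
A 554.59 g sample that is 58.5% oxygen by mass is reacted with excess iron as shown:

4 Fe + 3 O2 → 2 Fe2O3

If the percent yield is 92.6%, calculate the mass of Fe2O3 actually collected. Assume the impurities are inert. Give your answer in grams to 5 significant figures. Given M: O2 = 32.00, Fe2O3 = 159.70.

999.55 g

Pure O2 available = 554.59 g × 0.585 = 324.435 g.
n(O2) = 324.435 g / 32.00 g/mol = 10.1386 mol.
From the equation the O2:Fe2O3 mole ratio is 3:2, so n(Fe2O3) = 10.1386 × 2/3 = 6.75907 mol.
Mass of Fe2O3 = 6.75907 mol × 159.70 g/mol = 1079.42 g.
Actual mass collected = 1079.42 g × 0.926 = 999.545 g.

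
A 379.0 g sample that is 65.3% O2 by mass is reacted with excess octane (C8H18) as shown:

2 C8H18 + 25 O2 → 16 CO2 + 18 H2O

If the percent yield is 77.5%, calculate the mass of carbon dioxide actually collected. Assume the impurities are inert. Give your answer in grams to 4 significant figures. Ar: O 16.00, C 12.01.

Pure O2 available = 379.0 g × 0.653 = 247.49 g.
M(O2) = 2(16.00) = 32.00 g/mol.
M(CO2) = 12.01 + 2(16.00) = 44.01 g/mol.
n(O2) = 247.49 g / 32.00 g/mol = 7.7340 mol.
From the equation the O2:CO2 mole ratio is 25:16, so n(CO2) = 7.7340 × 16/25 = 4.9497 mol.
Mass of CO2 = 4.9497 mol × 44.01 g/mol = 217.84 g.
Actual mass collected = 217.84 g × 0.775 = 168.82 g.

168.8 g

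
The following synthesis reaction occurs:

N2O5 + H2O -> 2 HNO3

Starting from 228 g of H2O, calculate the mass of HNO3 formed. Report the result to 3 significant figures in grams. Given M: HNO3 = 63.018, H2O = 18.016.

n(H2O) = 228.0 g / 18.016 g/mol = 12.66 mol.
From the equation the H2O:HNO3 mole ratio is 1:2, so n(HNO3) = 12.66 × 2/1 = 25.31 mol.
Mass of HNO3 = 25.31 mol × 63.018 g/mol = 1595 g.

1600 g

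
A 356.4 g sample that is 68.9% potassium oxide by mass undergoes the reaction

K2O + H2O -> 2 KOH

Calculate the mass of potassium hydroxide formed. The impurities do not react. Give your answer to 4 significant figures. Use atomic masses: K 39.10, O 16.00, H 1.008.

Mass of pure K2O = 356.4 g × 0.689 = 245.56 g.
M(K2O) = 2(39.10) + 16.00 = 94.20 g/mol.
M(KOH) = 39.10 + 16.00 + 1.008 = 56.108 g/mol.
n(K2O) = 245.56 g / 94.20 g/mol = 2.6068 mol.
From the equation the K2O:KOH mole ratio is 1:2, so n(KOH) = 2.6068 × 2/1 = 5.2136 mol.
Mass of KOH = 5.2136 mol × 56.108 g/mol = 292.52 g.

292.5 g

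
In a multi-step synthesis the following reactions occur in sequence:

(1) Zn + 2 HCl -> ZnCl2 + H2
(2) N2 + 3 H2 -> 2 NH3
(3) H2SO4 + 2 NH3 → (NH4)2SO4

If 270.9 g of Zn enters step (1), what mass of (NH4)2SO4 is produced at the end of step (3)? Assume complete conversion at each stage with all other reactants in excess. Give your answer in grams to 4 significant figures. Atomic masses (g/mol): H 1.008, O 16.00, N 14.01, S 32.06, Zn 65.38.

182.5 g

M(Zn) = 65.38 g/mol.
M((NH4)2SO4) = 2(14.01) + 8(1.008) + 32.06 + 4(16.00) = 132.144 g/mol.
n(Zn) = 270.9 / 65.38 = 4.1435 mol.
Reaction (1): Zn→H2 ratio 1:1 ⇒ n(H2) = 4.1435 mol.
Reaction (2): H2→NH3 ratio 3:2 ⇒ n(NH3) = 2.7623 mol.
Reaction (3): NH3→(NH4)2SO4 ratio 2:1 ⇒ n((NH4)2SO4) = 1.3812 mol.
Mass of (NH4)2SO4 = 1.3812 × 132.144 = 182.51 g.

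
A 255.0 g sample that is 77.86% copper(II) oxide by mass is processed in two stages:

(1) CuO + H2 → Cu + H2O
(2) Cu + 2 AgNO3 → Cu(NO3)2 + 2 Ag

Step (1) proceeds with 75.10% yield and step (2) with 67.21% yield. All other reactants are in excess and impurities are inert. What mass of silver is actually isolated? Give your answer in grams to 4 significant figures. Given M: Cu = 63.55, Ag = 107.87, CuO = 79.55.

Pure CuO = 255.0 × 0.7786 = 198.54 g.
n(CuO) = 198.54 / 79.55 = 2.4958 mol.
Step 1 (CuO:Cu = 1:1): theoretical n(Cu) = 2.4958 mol; at 75.10% yield, n(Cu) = 1.8744 mol.
Step 2 (Cu:Ag = 1:2): theoretical n(Ag) = 3.7487 mol, so theoretical mass = 3.7487 × 107.87 = 404.38 g.
At 67.21% yield, actual mass of Ag = 404.38 × 0.6721 = 271.78 g.

271.8 g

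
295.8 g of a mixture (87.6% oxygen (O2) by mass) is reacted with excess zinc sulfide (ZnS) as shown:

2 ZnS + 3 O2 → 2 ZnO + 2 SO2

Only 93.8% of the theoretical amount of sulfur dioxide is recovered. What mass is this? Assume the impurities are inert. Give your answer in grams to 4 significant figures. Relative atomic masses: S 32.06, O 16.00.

324.4 g

Pure O2 available = 295.8 g × 0.876 = 259.12 g.
M(O2) = 2(16.00) = 32.00 g/mol.
M(SO2) = 32.06 + 2(16.00) = 64.06 g/mol.
n(O2) = 259.12 g / 32.00 g/mol = 8.0975 mol.
From the equation the O2:SO2 mole ratio is 3:2, so n(SO2) = 8.0975 × 2/3 = 5.3983 mol.
Mass of SO2 = 5.3983 mol × 64.06 g/mol = 345.82 g.
Actual mass collected = 345.82 g × 0.938 = 324.38 g.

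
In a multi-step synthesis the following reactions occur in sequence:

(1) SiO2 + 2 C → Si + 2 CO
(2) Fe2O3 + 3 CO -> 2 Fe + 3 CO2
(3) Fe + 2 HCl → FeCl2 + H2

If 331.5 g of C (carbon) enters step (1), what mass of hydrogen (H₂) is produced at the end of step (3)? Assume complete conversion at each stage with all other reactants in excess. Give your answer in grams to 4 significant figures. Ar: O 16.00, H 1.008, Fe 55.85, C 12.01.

37.10 g

M(C) = 12.01 g/mol.
M(H2) = 2(1.008) = 2.016 g/mol.
n(C) = 331.5 / 12.01 = 27.602 mol.
Reaction (1): C→CO ratio 2:2 ⇒ n(CO) = 27.602 mol.
Reaction (2): CO→Fe ratio 3:2 ⇒ n(Fe) = 18.401 mol.
Reaction (3): Fe→H2 ratio 1:1 ⇒ n(H2) = 18.401 mol.
Mass of H2 = 18.401 × 2.016 = 37.097 g.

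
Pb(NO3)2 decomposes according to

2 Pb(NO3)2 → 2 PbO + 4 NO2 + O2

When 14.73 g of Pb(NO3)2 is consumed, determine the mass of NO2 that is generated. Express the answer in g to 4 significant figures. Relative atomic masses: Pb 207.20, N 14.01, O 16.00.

M(Pb(NO3)2) = 207.20 + 2(14.01) + 6(16.00) = 331.22 g/mol.
M(NO2) = 14.01 + 2(16.00) = 46.01 g/mol.
n(Pb(NO3)2) = 14.730 g / 331.22 g/mol = 0.044472 mol.
From the equation the Pb(NO3)2:NO2 mole ratio is 2:4, so n(NO2) = 0.044472 × 4/2 = 0.088944 mol.
Mass of NO2 = 0.088944 mol × 46.01 g/mol = 4.0923 g.

4.092 g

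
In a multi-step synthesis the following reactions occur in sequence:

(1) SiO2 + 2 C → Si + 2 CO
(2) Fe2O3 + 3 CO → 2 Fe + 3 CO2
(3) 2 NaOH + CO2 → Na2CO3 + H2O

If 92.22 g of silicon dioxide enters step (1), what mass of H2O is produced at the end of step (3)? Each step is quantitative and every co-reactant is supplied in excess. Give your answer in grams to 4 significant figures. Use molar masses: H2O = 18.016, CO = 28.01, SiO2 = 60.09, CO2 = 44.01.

55.30 g

n(SiO2) = 92.22 / 60.09 = 1.5347 mol.
Reaction (1): SiO2→CO ratio 1:2 ⇒ n(CO) = 3.0694 mol.
Reaction (2): CO→CO2 ratio 3:3 ⇒ n(CO2) = 3.0694 mol.
Reaction (3): CO2→H2O ratio 1:1 ⇒ n(H2O) = 3.0694 mol.
Mass of H2O = 3.0694 × 18.016 = 55.298 g.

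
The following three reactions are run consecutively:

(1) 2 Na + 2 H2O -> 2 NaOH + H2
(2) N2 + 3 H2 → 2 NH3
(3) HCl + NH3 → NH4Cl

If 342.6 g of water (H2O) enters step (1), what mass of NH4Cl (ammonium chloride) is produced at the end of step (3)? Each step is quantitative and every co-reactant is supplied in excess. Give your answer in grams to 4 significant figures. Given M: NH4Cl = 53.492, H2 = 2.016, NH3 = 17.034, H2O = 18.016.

339.1 g

n(H2O) = 342.6 / 18.016 = 19.016 mol.
Reaction (1): H2O→H2 ratio 2:1 ⇒ n(H2) = 9.5082 mol.
Reaction (2): H2→NH3 ratio 3:2 ⇒ n(NH3) = 6.3388 mol.
Reaction (3): NH3→NH4Cl ratio 1:1 ⇒ n(NH4Cl) = 6.3388 mol.
Mass of NH4Cl = 6.3388 × 53.492 = 339.08 g.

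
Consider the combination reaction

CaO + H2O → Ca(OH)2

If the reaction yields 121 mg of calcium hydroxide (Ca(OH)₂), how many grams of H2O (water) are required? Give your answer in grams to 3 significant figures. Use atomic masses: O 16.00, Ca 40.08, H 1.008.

0.0294 g

M(Ca(OH)2) = 40.08 + 2(16.00) + 2(1.008) = 74.096 g/mol.
M(H2O) = 2(1.008) + 16.00 = 18.016 g/mol.
Convert: 121 mg = 0.1210 g.
n(Ca(OH)2) = 0.1210 g / 74.096 g/mol = 0.001633 mol.
From the equation the Ca(OH)2:H2O mole ratio is 1:1, so n(H2O) = 0.001633 × 1/1 = 0.001633 mol.
Mass of H2O = 0.001633 mol × 18.016 g/mol = 0.02942 g.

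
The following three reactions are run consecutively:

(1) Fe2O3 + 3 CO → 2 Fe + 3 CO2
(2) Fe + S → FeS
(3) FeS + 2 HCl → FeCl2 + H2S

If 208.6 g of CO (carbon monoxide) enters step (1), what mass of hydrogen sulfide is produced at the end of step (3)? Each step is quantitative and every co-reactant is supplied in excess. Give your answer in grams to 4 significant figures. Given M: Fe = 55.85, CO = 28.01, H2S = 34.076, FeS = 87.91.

n(CO) = 208.6 / 28.01 = 7.4473 mol.
Reaction (1): CO→Fe ratio 3:2 ⇒ n(Fe) = 4.9649 mol.
Reaction (2): Fe→FeS ratio 1:1 ⇒ n(FeS) = 4.9649 mol.
Reaction (3): FeS→H2S ratio 1:1 ⇒ n(H2S) = 4.9649 mol.
Mass of H2S = 4.9649 × 34.076 = 169.18 g.

169.2 g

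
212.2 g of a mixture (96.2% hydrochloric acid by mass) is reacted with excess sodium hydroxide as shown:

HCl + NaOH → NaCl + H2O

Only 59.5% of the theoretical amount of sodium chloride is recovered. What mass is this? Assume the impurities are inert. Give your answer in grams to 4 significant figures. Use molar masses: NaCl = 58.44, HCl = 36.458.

194.7 g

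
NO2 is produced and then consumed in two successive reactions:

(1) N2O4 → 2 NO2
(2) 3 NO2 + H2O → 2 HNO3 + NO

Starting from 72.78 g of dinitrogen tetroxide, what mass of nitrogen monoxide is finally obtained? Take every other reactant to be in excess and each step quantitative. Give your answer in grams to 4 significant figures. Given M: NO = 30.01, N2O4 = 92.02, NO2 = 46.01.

n(N2O4) = 72.780 / 92.02 = 0.79092 mol.
Step 1 gives a 1:2 ratio of N2O4 to NO2, so n(NO2) = 1.5818 mol.
In step 2 the NO2:NO ratio is 3:1, so n(NO) = 0.52728 mol.
Mass of NO = 0.52728 × 30.01 = 15.824 g.

15.82 g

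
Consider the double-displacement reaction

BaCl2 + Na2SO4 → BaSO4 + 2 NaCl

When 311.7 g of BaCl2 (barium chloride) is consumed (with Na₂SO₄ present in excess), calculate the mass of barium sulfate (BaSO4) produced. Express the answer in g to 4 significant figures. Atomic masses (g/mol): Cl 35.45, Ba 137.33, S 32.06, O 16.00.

349.4 g

M(BaCl2) = 137.33 + 2(35.45) = 208.23 g/mol.
M(BaSO4) = 137.33 + 32.06 + 4(16.00) = 233.39 g/mol.
n(BaCl2) = 311.70 g / 208.23 g/mol = 1.4969 mol.
From the equation the BaCl2:BaSO4 mole ratio is 1:1, so n(BaSO4) = 1.4969 × 1/1 = 1.4969 mol.
Mass of BaSO4 = 1.4969 mol × 233.39 g/mol = 349.36 g.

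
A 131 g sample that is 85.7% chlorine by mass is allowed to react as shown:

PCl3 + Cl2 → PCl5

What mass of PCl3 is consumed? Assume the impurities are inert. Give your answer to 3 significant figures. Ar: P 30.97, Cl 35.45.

217 g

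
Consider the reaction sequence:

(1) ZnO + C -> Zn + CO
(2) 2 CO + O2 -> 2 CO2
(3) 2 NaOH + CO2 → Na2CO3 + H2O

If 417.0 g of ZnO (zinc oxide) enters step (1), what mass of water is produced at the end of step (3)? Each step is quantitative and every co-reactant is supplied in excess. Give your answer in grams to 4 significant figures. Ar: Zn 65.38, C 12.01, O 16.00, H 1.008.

M(ZnO) = 65.38 + 16.00 = 81.38 g/mol.
M(H2O) = 2(1.008) + 16.00 = 18.016 g/mol.
n(ZnO) = 417.0 / 81.38 = 5.1241 mol.
Reaction (1): ZnO→CO ratio 1:1 ⇒ n(CO) = 5.1241 mol.
Reaction (2): CO→CO2 ratio 2:2 ⇒ n(CO2) = 5.1241 mol.
Reaction (3): CO2→H2O ratio 1:1 ⇒ n(H2O) = 5.1241 mol.
Mass of H2O = 5.1241 × 18.016 = 92.316 g.

92.32 g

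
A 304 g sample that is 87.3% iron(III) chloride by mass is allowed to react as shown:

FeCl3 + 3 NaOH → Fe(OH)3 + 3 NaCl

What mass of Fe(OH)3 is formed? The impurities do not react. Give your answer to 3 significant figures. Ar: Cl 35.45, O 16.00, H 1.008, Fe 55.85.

Mass of pure FeCl3 = 304 g × 0.873 = 265.4 g.
M(FeCl3) = 55.85 + 3(35.45) = 162.20 g/mol.
M(Fe(OH)3) = 55.85 + 3(16.00) + 3(1.008) = 106.874 g/mol.
n(FeCl3) = 265.4 g / 162.20 g/mol = 1.636 mol.
From the equation the FeCl3:Fe(OH)3 mole ratio is 1:1, so n(Fe(OH)3) = 1.636 × 1/1 = 1.636 mol.
Mass of Fe(OH)3 = 1.636 mol × 106.874 g/mol = 174.9 g.

175 g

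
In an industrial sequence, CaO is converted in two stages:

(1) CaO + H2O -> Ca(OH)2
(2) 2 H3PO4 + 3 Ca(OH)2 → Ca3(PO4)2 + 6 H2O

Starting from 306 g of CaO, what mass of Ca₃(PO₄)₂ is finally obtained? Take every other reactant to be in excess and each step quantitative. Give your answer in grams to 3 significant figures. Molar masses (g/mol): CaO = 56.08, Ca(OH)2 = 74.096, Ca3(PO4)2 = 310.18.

564 g

n(CaO) = 306.0 / 56.08 = 5.456 mol.
Step 1 gives a 1:1 ratio of CaO to Ca(OH)2, so n(Ca(OH)2) = 5.456 mol.
In step 2 the Ca(OH)2:Ca3(PO4)2 ratio is 3:1, so n(Ca3(PO4)2) = 1.819 mol.
Mass of Ca3(PO4)2 = 1.819 × 310.18 = 564.2 g.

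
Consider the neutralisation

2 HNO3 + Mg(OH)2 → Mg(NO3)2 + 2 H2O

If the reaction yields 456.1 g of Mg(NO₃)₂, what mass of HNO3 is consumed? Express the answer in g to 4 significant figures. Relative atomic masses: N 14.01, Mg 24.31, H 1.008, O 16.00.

387.5 g

M(Mg(NO3)2) = 24.31 + 2(14.01) + 6(16.00) = 148.33 g/mol.
M(HNO3) = 1.008 + 14.01 + 3(16.00) = 63.018 g/mol.
n(Mg(NO3)2) = 456.10 g / 148.33 g/mol = 3.0749 mol.
From the equation the Mg(NO3)2:HNO3 mole ratio is 1:2, so n(HNO3) = 3.0749 × 2/1 = 6.1498 mol.
Mass of HNO3 = 6.1498 mol × 63.018 g/mol = 387.55 g.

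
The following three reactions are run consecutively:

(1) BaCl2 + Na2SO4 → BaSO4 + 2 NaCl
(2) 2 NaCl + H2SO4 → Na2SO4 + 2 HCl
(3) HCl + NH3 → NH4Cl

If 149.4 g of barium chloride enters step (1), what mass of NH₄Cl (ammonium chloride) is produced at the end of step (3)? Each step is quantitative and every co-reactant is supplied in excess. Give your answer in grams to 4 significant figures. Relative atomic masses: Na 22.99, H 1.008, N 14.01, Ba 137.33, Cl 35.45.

76.76 g

M(BaCl2) = 137.33 + 2(35.45) = 208.23 g/mol.
M(NH4Cl) = 14.01 + 4(1.008) + 35.45 = 53.492 g/mol.
n(BaCl2) = 149.4 / 208.23 = 0.71748 mol.
Reaction (1): BaCl2→NaCl ratio 1:2 ⇒ n(NaCl) = 1.4350 mol.
Reaction (2): NaCl→HCl ratio 2:2 ⇒ n(HCl) = 1.4350 mol.
Reaction (3): HCl→NH4Cl ratio 1:1 ⇒ n(NH4Cl) = 1.4350 mol.
Mass of NH4Cl = 1.4350 × 53.492 = 76.758 g.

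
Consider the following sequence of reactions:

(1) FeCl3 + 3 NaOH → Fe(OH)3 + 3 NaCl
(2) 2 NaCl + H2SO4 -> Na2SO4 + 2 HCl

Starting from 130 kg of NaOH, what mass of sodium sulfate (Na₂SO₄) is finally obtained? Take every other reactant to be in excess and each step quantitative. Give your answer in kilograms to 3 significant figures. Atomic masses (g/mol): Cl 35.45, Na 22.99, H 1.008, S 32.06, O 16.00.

231 kg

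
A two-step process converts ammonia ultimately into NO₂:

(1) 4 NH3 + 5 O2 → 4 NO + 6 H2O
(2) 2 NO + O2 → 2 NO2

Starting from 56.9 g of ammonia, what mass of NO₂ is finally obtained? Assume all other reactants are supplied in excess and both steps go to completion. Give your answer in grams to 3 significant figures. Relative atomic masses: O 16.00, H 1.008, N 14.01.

M(NH3) = 14.01 + 3(1.008) = 17.034 g/mol.
M(NO2) = 14.01 + 2(16.00) = 46.01 g/mol.
n(NH3) = 56.90 / 17.034 = 3.340 mol.
Step 1 gives a 4:4 ratio of NH3 to NO, so n(NO) = 3.340 mol.
In step 2 the NO:NO2 ratio is 2:2, so n(NO2) = 3.340 mol.
Mass of NO2 = 3.340 × 46.01 = 153.7 g.

154 g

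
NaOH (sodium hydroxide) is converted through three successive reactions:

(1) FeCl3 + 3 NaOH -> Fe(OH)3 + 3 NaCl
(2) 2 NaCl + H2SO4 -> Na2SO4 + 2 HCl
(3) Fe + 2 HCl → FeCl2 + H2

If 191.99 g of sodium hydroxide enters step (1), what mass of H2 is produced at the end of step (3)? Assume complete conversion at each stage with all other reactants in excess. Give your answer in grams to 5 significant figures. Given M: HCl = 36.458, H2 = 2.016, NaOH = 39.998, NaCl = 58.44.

4.8384 g

n(NaOH) = 191.99 / 39.998 = 4.79999 mol.
Reaction (1): NaOH→NaCl ratio 3:3 ⇒ n(NaCl) = 4.79999 mol.
Reaction (2): NaCl→HCl ratio 2:2 ⇒ n(HCl) = 4.79999 mol.
Reaction (3): HCl→H2 ratio 2:1 ⇒ n(H2) = 2.39999 mol.
Mass of H2 = 2.39999 × 2.016 = 4.83839 g.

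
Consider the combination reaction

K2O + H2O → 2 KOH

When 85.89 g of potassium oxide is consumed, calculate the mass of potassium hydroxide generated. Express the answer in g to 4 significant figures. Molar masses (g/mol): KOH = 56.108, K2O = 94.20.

102.3 g

n(K2O) = 85.890 g / 94.20 g/mol = 0.91178 mol.
From the equation the K2O:KOH mole ratio is 1:2, so n(KOH) = 0.91178 × 2/1 = 1.8236 mol.
Mass of KOH = 1.8236 mol × 56.108 g/mol = 102.32 g.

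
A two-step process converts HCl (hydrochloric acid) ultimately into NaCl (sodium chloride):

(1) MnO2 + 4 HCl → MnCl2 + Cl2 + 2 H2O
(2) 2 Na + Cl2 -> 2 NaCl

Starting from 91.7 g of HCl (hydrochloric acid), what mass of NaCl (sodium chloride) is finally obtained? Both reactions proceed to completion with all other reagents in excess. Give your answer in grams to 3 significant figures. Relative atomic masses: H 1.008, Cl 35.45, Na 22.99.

73.5 g

M(HCl) = 1.008 + 35.45 = 36.458 g/mol.
M(NaCl) = 22.99 + 35.45 = 58.44 g/mol.
n(HCl) = 91.70 / 36.458 = 2.515 mol.
Step 1 gives a 4:1 ratio of HCl to Cl2, so n(Cl2) = 0.6288 mol.
In step 2 the Cl2:NaCl ratio is 1:2, so n(NaCl) = 1.258 mol.
Mass of NaCl = 1.258 × 58.44 = 73.49 g.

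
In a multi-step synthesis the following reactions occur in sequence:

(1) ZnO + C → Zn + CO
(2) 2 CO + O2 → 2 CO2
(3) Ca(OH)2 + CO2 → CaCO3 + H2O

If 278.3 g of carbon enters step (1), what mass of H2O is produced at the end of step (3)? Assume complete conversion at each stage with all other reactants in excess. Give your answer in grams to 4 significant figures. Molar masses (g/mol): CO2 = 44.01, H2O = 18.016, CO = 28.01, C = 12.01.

n(C) = 278.3 / 12.01 = 23.172 mol.
Reaction (1): C→CO ratio 1:1 ⇒ n(CO) = 23.172 mol.
Reaction (2): CO→CO2 ratio 2:2 ⇒ n(CO2) = 23.172 mol.
Reaction (3): CO2→H2O ratio 1:1 ⇒ n(H2O) = 23.172 mol.
Mass of H2O = 23.172 × 18.016 = 417.47 g.

417.5 g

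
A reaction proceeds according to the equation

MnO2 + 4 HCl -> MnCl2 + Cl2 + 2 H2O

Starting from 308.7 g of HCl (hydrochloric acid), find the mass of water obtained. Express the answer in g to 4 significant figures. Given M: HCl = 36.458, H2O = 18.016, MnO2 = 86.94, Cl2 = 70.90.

76.27 g

n(HCl) = 308.70 g / 36.458 g/mol = 8.4673 mol.
From the equation the HCl:H2O mole ratio is 4:2, so n(H2O) = 8.4673 × 2/4 = 4.2336 mol.
Mass of H2O = 4.2336 mol × 18.016 g/mol = 76.273 g.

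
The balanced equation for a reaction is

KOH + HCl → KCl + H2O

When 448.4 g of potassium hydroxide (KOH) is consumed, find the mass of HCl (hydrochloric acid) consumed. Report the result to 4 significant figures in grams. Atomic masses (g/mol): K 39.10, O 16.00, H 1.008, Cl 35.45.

M(KOH) = 39.10 + 16.00 + 1.008 = 56.108 g/mol.
M(HCl) = 1.008 + 35.45 = 36.458 g/mol.
n(KOH) = 448.40 g / 56.108 g/mol = 7.9917 mol.
From the equation the KOH:HCl mole ratio is 1:1, so n(HCl) = 7.9917 × 1/1 = 7.9917 mol.
Mass of HCl = 7.9917 mol × 36.458 g/mol = 291.36 g.

291.4 g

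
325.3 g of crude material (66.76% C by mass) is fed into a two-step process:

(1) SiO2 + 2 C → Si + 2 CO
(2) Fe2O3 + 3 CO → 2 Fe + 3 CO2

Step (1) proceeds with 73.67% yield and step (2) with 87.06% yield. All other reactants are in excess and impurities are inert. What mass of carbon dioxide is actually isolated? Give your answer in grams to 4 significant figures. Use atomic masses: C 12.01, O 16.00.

Pure C = 325.3 × 0.6676 = 217.17 g.
M(C) = 12.01 g/mol.
M(CO2) = 12.01 + 2(16.00) = 44.01 g/mol.
n(C) = 217.17 / 12.01 = 18.082 mol.
Step 1 (C:CO = 2:2): theoretical n(CO) = 18.082 mol; at 73.67% yield, n(CO) = 13.321 mol.
Step 2 (CO:CO2 = 3:3): theoretical n(CO2) = 13.321 mol, so theoretical mass = 13.321 × 44.01 = 586.27 g.
At 87.06% yield, actual mass of CO2 = 586.27 × 0.8706 = 510.41 g.

510.4 g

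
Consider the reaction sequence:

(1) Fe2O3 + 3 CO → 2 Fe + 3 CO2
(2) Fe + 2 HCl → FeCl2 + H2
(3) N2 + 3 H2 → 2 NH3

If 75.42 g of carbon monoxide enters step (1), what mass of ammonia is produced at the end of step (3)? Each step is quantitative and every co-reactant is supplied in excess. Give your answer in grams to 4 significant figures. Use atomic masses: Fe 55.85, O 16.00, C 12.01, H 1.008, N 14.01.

M(CO) = 12.01 + 16.00 = 28.01 g/mol.
M(NH3) = 14.01 + 3(1.008) = 17.034 g/mol.
n(CO) = 75.42 / 28.01 = 2.6926 mol.
Reaction (1): CO→Fe ratio 3:2 ⇒ n(Fe) = 1.7951 mol.
Reaction (2): Fe→H2 ratio 1:1 ⇒ n(H2) = 1.7951 mol.
Reaction (3): H2→NH3 ratio 3:2 ⇒ n(NH3) = 1.1967 mol.
Mass of NH3 = 1.1967 × 17.034 = 20.385 g.

20.38 g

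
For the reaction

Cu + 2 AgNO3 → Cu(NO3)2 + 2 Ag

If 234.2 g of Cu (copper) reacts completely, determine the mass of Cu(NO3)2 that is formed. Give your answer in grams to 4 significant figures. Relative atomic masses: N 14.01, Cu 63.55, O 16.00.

691.2 g

M(Cu) = 63.55 g/mol.
M(Cu(NO3)2) = 63.55 + 2(14.01) + 6(16.00) = 187.57 g/mol.
n(Cu) = 234.20 g / 63.55 g/mol = 3.6853 mol.
From the equation the Cu:Cu(NO3)2 mole ratio is 1:1, so n(Cu(NO3)2) = 3.6853 × 1/1 = 3.6853 mol.
Mass of Cu(NO3)2 = 3.6853 mol × 187.57 g/mol = 691.25 g.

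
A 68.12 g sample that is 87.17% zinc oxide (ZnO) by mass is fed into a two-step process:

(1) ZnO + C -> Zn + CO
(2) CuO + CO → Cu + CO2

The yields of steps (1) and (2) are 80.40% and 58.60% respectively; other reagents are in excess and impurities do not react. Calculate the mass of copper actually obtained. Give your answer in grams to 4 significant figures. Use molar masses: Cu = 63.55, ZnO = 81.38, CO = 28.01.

21.85 g

Pure ZnO = 68.12 × 0.8717 = 59.380 g.
n(ZnO) = 59.380 / 81.38 = 0.72967 mol.
Step 1 (ZnO:CO = 1:1): theoretical n(CO) = 0.72967 mol; at 80.40% yield, n(CO) = 0.58665 mol.
Step 2 (CO:Cu = 1:1): theoretical n(Cu) = 0.58665 mol, so theoretical mass = 0.58665 × 63.55 = 37.282 g.
At 58.60% yield, actual mass of Cu = 37.282 × 0.5860 = 21.847 g.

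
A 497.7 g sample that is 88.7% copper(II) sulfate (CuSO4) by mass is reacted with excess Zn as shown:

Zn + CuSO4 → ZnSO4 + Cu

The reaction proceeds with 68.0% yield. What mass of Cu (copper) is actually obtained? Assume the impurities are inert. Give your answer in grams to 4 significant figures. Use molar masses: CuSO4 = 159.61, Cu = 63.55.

119.5 g

Pure CuSO4 available = 497.7 g × 0.887 = 441.46 g.
n(CuSO4) = 441.46 g / 159.61 g/mol = 2.7659 mol.
From the equation the CuSO4:Cu mole ratio is 1:1, so n(Cu) = 2.7659 × 1/1 = 2.7659 mol.
Mass of Cu = 2.7659 mol × 63.55 g/mol = 175.77 g.
Actual mass collected = 175.77 g × 0.680 = 119.52 g.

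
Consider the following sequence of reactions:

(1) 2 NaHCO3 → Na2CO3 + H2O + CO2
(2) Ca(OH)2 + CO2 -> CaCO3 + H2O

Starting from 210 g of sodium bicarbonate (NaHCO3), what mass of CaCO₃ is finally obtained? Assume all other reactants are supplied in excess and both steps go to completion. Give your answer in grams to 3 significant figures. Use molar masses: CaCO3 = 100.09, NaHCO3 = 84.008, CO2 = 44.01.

n(NaHCO3) = 210.0 / 84.008 = 2.500 mol.
Step 1 gives a 2:1 ratio of NaHCO3 to CO2, so n(CO2) = 1.250 mol.
In step 2 the CO2:CaCO3 ratio is 1:1, so n(CaCO3) = 1.250 mol.
Mass of CaCO3 = 1.250 × 100.09 = 125.1 g.

125 g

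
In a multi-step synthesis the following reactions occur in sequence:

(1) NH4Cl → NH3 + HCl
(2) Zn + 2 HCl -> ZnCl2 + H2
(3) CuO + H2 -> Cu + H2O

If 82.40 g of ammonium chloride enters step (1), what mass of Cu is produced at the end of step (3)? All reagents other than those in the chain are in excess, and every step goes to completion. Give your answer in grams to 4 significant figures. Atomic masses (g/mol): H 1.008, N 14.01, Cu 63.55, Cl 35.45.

48.95 g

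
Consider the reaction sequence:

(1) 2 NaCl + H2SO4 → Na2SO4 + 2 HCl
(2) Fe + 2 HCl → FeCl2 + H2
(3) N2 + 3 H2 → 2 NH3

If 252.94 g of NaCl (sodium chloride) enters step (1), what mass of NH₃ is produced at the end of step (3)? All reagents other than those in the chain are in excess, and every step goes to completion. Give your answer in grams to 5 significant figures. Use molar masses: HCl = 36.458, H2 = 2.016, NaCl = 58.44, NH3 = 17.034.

24.576 g

n(NaCl) = 252.94 / 58.44 = 4.32820 mol.
Reaction (1): NaCl→HCl ratio 2:2 ⇒ n(HCl) = 4.32820 mol.
Reaction (2): HCl→H2 ratio 2:1 ⇒ n(H2) = 2.16410 mol.
Reaction (3): H2→NH3 ratio 3:2 ⇒ n(NH3) = 1.44273 mol.
Mass of NH3 = 1.44273 × 17.034 = 24.5755 g.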